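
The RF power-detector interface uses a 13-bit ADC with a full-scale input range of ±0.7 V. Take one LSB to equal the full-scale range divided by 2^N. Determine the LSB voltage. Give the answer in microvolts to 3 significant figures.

The full-scale span is 0.7 − (-0.7) = 1.4 V.
Number of codes = 2^13 = 8192.
One LSB is 1.4 V / 8192 = 171 µV.

171 µV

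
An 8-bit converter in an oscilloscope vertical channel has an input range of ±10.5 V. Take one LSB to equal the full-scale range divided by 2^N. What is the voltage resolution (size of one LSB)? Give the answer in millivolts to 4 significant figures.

Full-scale range = 10.5 V − (-10.5 V) = 21 V.
There are 2^8 = 256 steps.
LSB = 21 V ÷ 2^8 = 21/256 V = 82.03 mV.

82.03 mV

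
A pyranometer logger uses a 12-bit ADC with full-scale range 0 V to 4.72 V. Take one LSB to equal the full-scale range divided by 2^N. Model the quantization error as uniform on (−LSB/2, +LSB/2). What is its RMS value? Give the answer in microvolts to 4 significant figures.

332.7 µV

Span = 4.72 V.
One LSB is 4.72 V / 4096 = 1.15234 mV.
V_rms = LSB/√12 = 1.15234 mV / √12 = 332.7 µV.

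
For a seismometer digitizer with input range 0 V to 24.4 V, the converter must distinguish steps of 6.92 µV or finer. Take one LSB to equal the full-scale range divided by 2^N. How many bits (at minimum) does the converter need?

V_FS = 24.4 V.
Need 2^N ≥ 24.4 V / 6.92 µV = 3.526e6 → N_min = 22.

22 bits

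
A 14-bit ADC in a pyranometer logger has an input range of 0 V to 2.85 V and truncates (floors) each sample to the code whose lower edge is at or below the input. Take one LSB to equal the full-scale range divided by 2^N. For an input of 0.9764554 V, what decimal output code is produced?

Span = 2.85 V. LSB = 2.85 V / 2^14 ≈ 174.0 µV.
code = ⌊(V_in − V_min)/LSB⌋ = ⌊(V_in − V_min) × 2^14 / range⌋
     = ⌊(0.9764554 − (0)) × 16384 / 2.85⌋ = ⌊0.9764554 × 16384/2.85⌋
     = ⌊5613.419⌋ = 5613.

5613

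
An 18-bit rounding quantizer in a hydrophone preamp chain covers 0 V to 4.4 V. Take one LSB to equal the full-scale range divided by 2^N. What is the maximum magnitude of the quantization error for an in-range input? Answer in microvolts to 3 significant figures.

V_FS = 4.4 V.
LSB = 4.4 V ÷ 2^18 = 4.4/262144 V = 16.785 µV.
|e|_max = LSB/2 = 8.39 µV.

8.39 µV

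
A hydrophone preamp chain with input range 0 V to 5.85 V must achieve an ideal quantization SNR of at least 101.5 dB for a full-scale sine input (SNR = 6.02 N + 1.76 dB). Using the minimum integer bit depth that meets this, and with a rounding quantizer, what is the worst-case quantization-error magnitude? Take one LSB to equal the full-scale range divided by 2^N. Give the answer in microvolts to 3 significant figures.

Range is 5.85 V.
6.02 N + 1.76 ≥ 101.5 gives N ≥ 16.568, so the minimum integer is 17.
LSB = 5.85 V ÷ 2^17 = 5.85/131072 V = 44.632 µV.
Max error for round-to-nearest is LSB/2 = 22.3 µV.

22.3 µV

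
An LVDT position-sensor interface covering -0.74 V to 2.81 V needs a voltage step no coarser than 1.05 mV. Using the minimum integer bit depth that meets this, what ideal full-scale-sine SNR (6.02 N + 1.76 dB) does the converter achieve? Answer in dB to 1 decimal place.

74.0 dB

Range = 2.81 − (-0.74) = 3.55 V.
Need 2^N ≥ 3.55 V / 1.05 mV = 3381 → N_min = 12.
Ideal SNR at N = 12: 6.02·12 + 1.76 = 74.0 dB.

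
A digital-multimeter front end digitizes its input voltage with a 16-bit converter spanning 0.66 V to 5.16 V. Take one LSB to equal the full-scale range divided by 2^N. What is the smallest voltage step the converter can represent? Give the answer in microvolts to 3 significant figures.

The full-scale span is 5.16 − (0.66) = 4.5 V.
There are 2^16 = 65536 steps.
LSB = 4.5 V / 2^16 = 68.7 µV.

68.7 µV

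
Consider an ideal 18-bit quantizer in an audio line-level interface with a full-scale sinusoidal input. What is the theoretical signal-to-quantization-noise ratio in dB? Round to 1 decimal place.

SNR = 6.02·18 + 1.76 = 110.12 dB.

110.1 dB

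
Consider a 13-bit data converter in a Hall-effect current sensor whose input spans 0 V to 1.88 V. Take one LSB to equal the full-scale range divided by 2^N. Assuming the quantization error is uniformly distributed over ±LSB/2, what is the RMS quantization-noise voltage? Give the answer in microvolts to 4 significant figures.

66.25 µV

Span = 1.88 V.
LSB = 1.88 V ÷ 2^13 = 1.88/8192 V = 229.492 µV.
σ_q = LSB/√12 = 229.492 µV/3.4641 = 66.25 µV.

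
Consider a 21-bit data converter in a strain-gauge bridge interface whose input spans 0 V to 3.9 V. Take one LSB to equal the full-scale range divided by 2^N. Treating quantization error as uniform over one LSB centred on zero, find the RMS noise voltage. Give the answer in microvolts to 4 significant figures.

0.5368 µV

Span = 3.9 V.
One LSB is 3.9 V / 2097152 = 1.85966 µV.
For a uniform distribution on [−LSB/2, +LSB/2], V_rms = LSB/√12 = 1.85966 µV/3.4641 = 0.5368 µV.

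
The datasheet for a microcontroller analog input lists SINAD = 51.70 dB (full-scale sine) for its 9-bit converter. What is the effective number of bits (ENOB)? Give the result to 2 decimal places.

8.30 bits

ENOB = (SINAD − 1.76) / 6.02 = (51.70 − 1.76) / 6.02 = 49.94 / 6.02 = 8.2957.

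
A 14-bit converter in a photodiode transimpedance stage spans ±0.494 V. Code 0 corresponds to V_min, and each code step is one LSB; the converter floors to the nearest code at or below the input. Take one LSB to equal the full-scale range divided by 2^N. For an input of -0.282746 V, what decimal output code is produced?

3503

The full-scale span is 0.494 − (-0.494) = 0.988 V. LSB = 0.988 V / 2^14 ≈ 60.30 µV.
code = ⌊(V_in − V_min)/LSB⌋ = ⌊(V_in − V_min) × 2^14 / range⌋
     = ⌊(-0.282746 − (-0.494)) × 16384 / 0.988⌋ = ⌊0.211254 × 16384/0.988⌋
     = ⌊3503.224⌋ = 3503.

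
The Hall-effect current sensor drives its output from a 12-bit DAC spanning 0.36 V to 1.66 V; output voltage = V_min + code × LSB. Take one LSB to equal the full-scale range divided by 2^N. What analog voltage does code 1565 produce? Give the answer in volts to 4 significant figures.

0.8567 V

Full-scale range = 1.66 V − (0.36 V) = 1.3 V. LSB = 1.3 V / 2^12.
V_out = V_min + code × LSB = 0.36 V + 1565 × 1.3 V / 4096
      = 0.36 V + 0.496704 V = 0.856704 V.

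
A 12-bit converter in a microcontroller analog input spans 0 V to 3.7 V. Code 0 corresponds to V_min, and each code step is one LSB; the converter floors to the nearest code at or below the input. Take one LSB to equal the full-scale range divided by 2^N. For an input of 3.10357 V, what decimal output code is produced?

Span = 3.7 V. LSB = 3.7 V / 2^12 ≈ 0.9033 mV.
V_in − V_min = 3.10357 − (0) = 3.10357 V.
Divide by LSB: 3.10357 × 4096/3.7 = 3435.7359.
Truncating gives code 3435.

3435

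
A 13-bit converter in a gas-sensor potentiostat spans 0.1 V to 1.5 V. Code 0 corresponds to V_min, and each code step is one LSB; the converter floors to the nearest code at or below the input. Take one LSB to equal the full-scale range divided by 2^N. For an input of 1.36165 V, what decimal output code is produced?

7382

Range = 1.5 − (0.1) = 1.4 V. LSB = 1.4 V / 2^13 ≈ 170.9 µV.
V_in − V_min = 1.36165 − (0.1) = 1.26165 V.
Divide by LSB: 1.26165 × 8192/1.4 = 7382.4549.
Truncating gives code 7382.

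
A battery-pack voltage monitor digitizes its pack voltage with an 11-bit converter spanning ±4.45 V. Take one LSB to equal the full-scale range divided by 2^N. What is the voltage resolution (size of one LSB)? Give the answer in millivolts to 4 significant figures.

Range = 4.45 − (-4.45) = 8.9 V.
Number of codes = 2^11 = 2048.
One LSB is 8.9 V / 2048 = 4.346 mV.

4.346 mV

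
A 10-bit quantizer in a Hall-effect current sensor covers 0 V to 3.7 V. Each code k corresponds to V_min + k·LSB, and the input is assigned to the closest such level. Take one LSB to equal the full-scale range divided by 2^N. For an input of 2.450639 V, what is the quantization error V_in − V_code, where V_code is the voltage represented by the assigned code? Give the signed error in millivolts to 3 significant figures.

Range is 3.7 V. LSB = 3.7 V / 2^10 ≈ 3.613 mV.
(2.450639 − (0)) / LSB = 2.450639 × 1024/3.7 = 678.2309. Nearest integer: k = 678.
V_code = 0 + (678/1024) × 3.7 = 2.449804688 V.
Error = V_in − V_code = 2.450639 − (2.449804688) = +0.834 mV.

+0.834 mV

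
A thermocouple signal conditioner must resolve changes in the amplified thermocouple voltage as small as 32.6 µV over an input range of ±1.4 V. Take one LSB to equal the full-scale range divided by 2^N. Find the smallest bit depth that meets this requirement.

17 bits

The full-scale span is 1.4 − (-1.4) = 2.8 V.
2.8 V / 32.6 µV = 85890. Since 2^16 = 65536 and 2^17 = 131072, N = 17.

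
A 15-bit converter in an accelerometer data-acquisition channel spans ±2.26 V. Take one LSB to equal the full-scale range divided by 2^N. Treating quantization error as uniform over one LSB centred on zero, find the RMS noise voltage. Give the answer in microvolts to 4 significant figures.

39.82 µV

Range = 2.26 − (-2.26) = 4.52 V.
LSB = 4.52 V / 2^15 = 137.939 µV.
σ_q = LSB/√12 = 137.939 µV/3.4641 = 39.82 µV.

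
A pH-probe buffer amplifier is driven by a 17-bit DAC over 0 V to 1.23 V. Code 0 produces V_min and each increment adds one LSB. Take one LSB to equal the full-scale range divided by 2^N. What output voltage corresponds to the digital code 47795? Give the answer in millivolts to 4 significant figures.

448.5 mV

Span = 1.23 V. LSB = 1.23 V / 2^17.
V_out = V_min + code × LSB = 0 V + 47795 × 1.23 V / 131072
      = 0 + 0.448516 = 0.448516 V.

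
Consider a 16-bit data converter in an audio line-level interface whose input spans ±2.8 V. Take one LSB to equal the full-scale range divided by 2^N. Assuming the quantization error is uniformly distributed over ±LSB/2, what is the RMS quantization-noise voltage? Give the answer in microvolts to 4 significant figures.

24.67 µV

Range = 2.8 − (-2.8) = 5.6 V.
LSB = 5.6 V ÷ 2^16 = 5.6/65536 V = 85.4492 µV.
RMS of a uniform error over width LSB is LSB/√12 = 24.67 µV.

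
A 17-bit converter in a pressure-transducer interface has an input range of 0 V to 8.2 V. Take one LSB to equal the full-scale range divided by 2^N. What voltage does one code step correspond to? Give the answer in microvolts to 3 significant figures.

Span = 8.2 V.
Number of codes = 2^17 = 131072.
One LSB is 8.2 V / 131072 = 62.6 µV.

62.6 µV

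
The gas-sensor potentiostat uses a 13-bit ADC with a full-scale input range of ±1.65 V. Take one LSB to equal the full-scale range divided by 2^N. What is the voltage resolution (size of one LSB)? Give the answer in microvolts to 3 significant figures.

403 µV

Full-scale range = 1.65 V − (-1.65 V) = 3.3 V.
There are 2^13 = 8192 steps.
One LSB is 3.3 V / 8192 = 403 µV.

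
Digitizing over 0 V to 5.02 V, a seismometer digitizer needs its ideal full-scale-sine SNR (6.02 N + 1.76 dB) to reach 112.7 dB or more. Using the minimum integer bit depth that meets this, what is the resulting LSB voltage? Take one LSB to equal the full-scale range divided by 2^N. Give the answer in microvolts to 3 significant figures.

Full-scale range = 5.02 V.
Solving 6.02 N ≥ 112.7 − 1.76: N ≥ 18.429. Round up → N = 19.
LSB = 5.02 V ÷ 2^19 = 5.02/524288 V = 9.57 µV.

9.57 µV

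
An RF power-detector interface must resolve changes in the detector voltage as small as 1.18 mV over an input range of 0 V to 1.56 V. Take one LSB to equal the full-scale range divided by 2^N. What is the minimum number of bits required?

11 bits

Span = 1.56 V.
1.56 V / 1.18 mV = 1322. Since 2^10 = 1024 and 2^11 = 2048, N = 11.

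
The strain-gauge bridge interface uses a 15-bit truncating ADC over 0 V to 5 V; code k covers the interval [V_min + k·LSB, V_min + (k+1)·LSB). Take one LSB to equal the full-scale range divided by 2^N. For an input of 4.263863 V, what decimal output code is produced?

Range is 5 V. LSB = 5 V / 2^15 ≈ 152.6 µV.
V_in − V_min = 4.263863 − (0) = 4.263863 V.
Divide by LSB: 4.263863 × 32768/5 = 27943.6526.
Truncating gives code 27943.

27943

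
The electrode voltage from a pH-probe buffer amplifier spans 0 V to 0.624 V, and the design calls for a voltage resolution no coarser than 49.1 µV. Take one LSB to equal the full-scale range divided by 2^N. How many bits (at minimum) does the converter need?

V_FS = 0.624 V.
0.624 V / 49.1 µV = 12710. Since 2^13 = 8192 and 2^14 = 16384, N = 14.

14 bits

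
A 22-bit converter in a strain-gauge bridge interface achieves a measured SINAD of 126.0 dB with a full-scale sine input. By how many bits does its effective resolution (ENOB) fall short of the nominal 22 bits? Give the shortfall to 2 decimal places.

1.36 bits

N_eff = (126.0 − 1.76)/6.02 = 20.6379 bits.
Shortfall = 22 − 20.6379 = 1.3621 bits.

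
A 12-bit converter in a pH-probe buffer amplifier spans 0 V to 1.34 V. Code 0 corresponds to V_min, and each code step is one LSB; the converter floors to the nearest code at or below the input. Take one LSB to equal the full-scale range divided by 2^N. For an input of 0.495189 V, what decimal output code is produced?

1513

Range is 1.34 V. LSB = 1.34 V / 2^12 ≈ 327.1 µV.
(V_in − V_min) × 2^12/range = (0.495189 − (0)) × 4096/1.34 = 1513.652.
Floor → code = 1513.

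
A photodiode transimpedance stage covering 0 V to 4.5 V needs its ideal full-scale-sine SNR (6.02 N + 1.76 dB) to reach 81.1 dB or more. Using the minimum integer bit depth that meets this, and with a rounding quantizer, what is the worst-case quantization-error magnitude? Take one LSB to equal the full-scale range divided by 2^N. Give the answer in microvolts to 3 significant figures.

137 µV

Span = 4.5 V.
6.02 N + 1.76 ≥ 81.1 gives N ≥ 13.179, so the minimum integer is 14.
One LSB is 4.5 V / 16384 = 274.66 µV.
|e|_max = LSB/2 = 137 µV.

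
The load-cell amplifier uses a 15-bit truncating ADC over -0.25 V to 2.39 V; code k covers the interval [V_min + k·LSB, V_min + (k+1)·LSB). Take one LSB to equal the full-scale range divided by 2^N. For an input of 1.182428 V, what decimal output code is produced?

Span: 2.39 V − (-0.25 V) = 2.64 V. LSB = 2.64 V / 2^15 ≈ 80.57 µV.
code = ⌊(V_in − V_min)/LSB⌋ = ⌊(V_in − V_min) × 2^15 / range⌋
     = ⌊(1.182428 − (-0.25)) × 32768 / 2.64⌋ = ⌊1.432428 × 32768/2.64⌋
     = ⌊17779.470⌋ = 17779.

17779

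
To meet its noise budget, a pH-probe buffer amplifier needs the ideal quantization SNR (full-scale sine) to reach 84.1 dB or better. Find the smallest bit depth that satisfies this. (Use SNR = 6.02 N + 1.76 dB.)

14 bits

6.02 N + 1.76 ≥ 84.1 gives N ≥ 13.678, so the minimum integer is 14.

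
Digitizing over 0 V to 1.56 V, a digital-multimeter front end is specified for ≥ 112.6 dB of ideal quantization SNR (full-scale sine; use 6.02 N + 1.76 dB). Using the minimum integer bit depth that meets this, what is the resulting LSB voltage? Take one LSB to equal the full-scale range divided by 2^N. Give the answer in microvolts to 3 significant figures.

V_FS = 1.56 V.
Required N = ⌈(112.6 − 1.76)/6.02⌉ = ⌈18.412⌉ = 19.
Step size = 1.56/524288 V = 2.98 µV.

2.98 µV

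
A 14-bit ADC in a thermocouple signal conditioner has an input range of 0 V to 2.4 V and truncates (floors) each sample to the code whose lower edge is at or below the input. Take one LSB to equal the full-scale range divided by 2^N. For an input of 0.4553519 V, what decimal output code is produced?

Range is 2.4 V. LSB = 2.4 V / 2^14 ≈ 146.5 µV.
V_in − V_min = 0.4553519 − (0) = 0.4553519 V.
Divide by LSB: 0.4553519 × 16384/2.4 = 3108.5356.
Truncating gives code 3108.

3108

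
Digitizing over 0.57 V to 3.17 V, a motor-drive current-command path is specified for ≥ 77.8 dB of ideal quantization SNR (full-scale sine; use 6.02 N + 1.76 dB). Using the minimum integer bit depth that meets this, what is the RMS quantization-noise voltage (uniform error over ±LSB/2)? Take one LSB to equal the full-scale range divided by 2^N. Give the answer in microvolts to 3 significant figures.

Full-scale range = 3.17 V − (0.57 V) = 2.6 V.
Required N = ⌈(77.8 − 1.76)/6.02⌉ = ⌈12.631⌉ = 13.
One LSB is 2.6 V / 8192 = 317.38 µV.
σ_q = LSB/√12 = 317.38 µV/3.4641 = 91.6 µV.

91.6 µV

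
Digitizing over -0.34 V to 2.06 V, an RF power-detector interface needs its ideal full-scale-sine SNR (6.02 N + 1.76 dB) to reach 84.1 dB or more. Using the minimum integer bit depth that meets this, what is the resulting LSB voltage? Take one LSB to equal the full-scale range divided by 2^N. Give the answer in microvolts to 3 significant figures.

146 µV

Range = 2.06 − (-0.34) = 2.4 V.
Required N = ⌈(84.1 − 1.76)/6.02⌉ = ⌈13.678⌉ = 14.
One LSB is 2.4 V / 16384 = 146 µV.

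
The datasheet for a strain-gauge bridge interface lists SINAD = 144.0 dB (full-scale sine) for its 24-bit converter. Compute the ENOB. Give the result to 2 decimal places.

23.63 bits

Inverting SNR = 6.02 N + 1.76: N_eff = (144.0 − 1.76)/6.02 = 23.6279.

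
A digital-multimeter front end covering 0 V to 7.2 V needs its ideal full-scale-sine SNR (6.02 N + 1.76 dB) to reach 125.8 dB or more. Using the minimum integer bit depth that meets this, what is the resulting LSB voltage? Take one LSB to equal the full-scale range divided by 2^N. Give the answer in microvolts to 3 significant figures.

3.43 µV

Full-scale range = 7.2 V.
Solving 6.02 N ≥ 125.8 − 1.76: N ≥ 20.605. Round up → N = 21.
LSB = 7.2 V / 2^21 = 3.43 µV.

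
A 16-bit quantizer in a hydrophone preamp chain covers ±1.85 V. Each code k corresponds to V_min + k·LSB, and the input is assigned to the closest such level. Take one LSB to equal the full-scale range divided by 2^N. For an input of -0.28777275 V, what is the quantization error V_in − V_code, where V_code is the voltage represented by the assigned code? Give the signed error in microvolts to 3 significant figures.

−8.77 µV

Full-scale range = 1.85 V − (-1.85 V) = 3.7 V. LSB = 3.7 V / 2^16 ≈ 56.46 µV.
(V_in − V_min)/LSB = (-0.28777275 − (-1.85)) × 65536/3.7 = 27670.8446 → nearest code k = 27671.
V_code = -1.85 + (27671/65536) × 3.7 = -0.28776397705 V.
V_in − V_code = -0.28777275 − (-0.28776397705) = −8.77 µV.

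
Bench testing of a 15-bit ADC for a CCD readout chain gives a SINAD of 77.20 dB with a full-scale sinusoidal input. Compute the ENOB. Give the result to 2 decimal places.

12.53 bits

Inverting SNR = 6.02 N + 1.76: N_eff = (77.20 − 1.76)/6.02 = 12.5316.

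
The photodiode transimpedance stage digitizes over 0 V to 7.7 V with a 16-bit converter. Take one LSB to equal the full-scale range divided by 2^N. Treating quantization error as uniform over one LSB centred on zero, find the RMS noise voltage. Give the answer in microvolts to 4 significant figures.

33.92 µV

Span = 7.7 V.
LSB = 7.7 V / 2^16 = 117.493 µV.
σ_q = LSB/√12 = 117.493 µV/3.4641 = 33.92 µV.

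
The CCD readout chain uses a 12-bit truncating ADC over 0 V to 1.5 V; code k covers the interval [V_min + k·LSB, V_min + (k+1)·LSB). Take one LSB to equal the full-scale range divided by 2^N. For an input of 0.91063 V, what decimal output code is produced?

Full-scale range = 1.5 V. LSB = 1.5 V / 2^12 ≈ 366.2 µV.
(V_in − V_min) × 2^12/range = (0.91063 − (0)) × 4096/1.5 = 2486.627.
Floor → code = 2486.

2486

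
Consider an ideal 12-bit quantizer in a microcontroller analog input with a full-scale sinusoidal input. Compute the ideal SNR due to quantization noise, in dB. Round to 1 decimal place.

SNR = 6.02·12 + 1.76 = 74.00 dB.

74.0 dB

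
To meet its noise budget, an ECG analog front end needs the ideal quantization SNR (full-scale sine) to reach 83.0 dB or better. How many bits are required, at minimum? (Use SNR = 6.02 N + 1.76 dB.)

14 bits

Solving 6.02 N ≥ 83.0 − 1.76: N ≥ 13.495. Round up → N = 14.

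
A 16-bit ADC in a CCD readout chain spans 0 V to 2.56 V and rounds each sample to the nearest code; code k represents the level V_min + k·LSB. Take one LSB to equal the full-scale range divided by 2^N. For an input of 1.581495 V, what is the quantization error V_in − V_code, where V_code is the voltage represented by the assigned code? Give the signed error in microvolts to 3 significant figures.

V_FS = 2.56 V. LSB = 2.56 V / 2^16 ≈ 39.06 µV.
Position in LSBs: (1.581495 − (0)) × 65536/2.56 = 40486.2720; rounding gives k = 40486.
V_code = V_min + k × range/2^16 = 0 + 40486 × 2.56/65536 = 1.5814843750 V.
e = 1.581495 − (1.5814843750) = +10.6 µV.

+10.6 µV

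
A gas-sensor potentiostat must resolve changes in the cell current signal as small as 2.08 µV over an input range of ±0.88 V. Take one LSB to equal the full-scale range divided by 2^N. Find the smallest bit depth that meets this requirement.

Span: 0.88 V − (-0.88 V) = 1.76 V.
Levels needed ≥ 1.76/2.08 µV = 846200. 2^20 = 1048576 suffices, so N_min = 20.

20 bits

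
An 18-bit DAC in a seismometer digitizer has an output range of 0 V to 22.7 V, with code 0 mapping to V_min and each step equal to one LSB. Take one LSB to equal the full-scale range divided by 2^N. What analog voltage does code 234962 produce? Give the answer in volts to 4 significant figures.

Range is 22.7 V. LSB = 22.7 V / 2^18.
V_out = V_min + code × LSB = 0 V + 234962 × 22.7 V / 262144
      = 0 V + 20.3462 V = 20.3462 V.

20.35 V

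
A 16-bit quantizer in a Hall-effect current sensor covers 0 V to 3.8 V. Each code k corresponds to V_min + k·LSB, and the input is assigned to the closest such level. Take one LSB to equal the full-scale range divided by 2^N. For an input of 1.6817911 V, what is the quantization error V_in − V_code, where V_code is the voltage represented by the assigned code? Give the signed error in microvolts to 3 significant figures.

Range is 3.8 V. LSB = 3.8 V / 2^16 ≈ 57.98 µV.
Position in LSBs: (1.6817911 − (0)) × 65536/3.8 = 29004.7004; rounding gives k = 29005.
V_code = 0 + (29005/65536) × 3.8 = 1.6818084717 V.
Error = V_in − V_code = 1.6817911 − (1.6818084717) = −17.4 µV.

−17.4 µV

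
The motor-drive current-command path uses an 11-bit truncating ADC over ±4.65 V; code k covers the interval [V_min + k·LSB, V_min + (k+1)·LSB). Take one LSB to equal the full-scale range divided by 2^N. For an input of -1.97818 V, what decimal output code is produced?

588

Full-scale range = 4.65 V − (-4.65 V) = 9.3 V. LSB = 9.3 V / 2^11 ≈ 4.541 mV.
code = ⌊(V_in − V_min)/LSB⌋ = ⌊(V_in − V_min) × 2^11 / range⌋
     = ⌊(-1.97818 − (-4.65)) × 2048 / 9.3⌋ = ⌊2.67182 × 2048/9.3⌋
     = ⌊588.375⌋ = 588.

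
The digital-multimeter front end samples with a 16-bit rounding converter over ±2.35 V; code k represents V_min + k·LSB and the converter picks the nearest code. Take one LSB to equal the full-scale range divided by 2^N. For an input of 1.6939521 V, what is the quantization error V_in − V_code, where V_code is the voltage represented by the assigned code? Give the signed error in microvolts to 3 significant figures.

Range = 2.35 − (-2.35) = 4.7 V. LSB = 4.7 V / 2^16 ≈ 71.72 µV.
(V_in − V_min)/LSB = (1.6939521 − (-2.35)) × 65536/4.7 = 56388.1798 → nearest code k = 56388.
V_code = -2.35 + (56388/65536) × 4.7 = 1.6939392090 V.
Error = V_in − V_code = 1.6939521 − (1.6939392090) = +12.9 µV.

+12.9 µV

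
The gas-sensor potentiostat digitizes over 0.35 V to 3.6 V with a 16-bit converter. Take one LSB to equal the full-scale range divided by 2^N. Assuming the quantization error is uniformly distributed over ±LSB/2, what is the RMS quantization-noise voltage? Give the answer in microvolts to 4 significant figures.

Span: 3.6 V − (0.35 V) = 3.25 V.
One LSB is 3.25 V / 65536 = 49.5911 µV.
V_rms = LSB/√12 = 49.5911 µV / √12 = 14.32 µV.

14.32 µV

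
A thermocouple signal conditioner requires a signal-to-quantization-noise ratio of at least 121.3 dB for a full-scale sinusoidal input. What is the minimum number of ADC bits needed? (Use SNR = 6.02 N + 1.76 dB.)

Required N = ⌈(121.3 − 1.76)/6.02⌉ = ⌈19.857⌉ = 20.

20 bits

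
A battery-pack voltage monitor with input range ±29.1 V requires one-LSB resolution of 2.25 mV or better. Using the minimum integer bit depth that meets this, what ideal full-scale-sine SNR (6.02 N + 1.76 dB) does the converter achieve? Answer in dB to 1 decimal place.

Span: 29.1 V − (-29.1 V) = 58.2 V.
58.2 V / 2.25 mV = 25870. Since 2^14 = 16384 and 2^15 = 32768, N = 15.
SNR = 6.02 × 15 + 1.76 = 92.06 dB.

92.1 dB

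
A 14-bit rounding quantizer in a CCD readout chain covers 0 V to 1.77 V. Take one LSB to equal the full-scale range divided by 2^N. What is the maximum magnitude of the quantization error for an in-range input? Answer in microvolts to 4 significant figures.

Range is 1.77 V.
LSB = 1.77 V / 2^14 = 108.032 µV.
|e|_max = LSB/2 = 54.02 µV.

54.02 µV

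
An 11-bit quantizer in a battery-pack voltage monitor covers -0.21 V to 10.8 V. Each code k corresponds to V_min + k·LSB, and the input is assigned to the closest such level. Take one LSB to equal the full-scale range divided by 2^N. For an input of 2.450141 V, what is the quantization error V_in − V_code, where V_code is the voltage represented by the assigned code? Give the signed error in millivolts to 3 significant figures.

Span: 10.8 V − (-0.21 V) = 11.01 V. LSB = 11.01 V / 2^11 ≈ 5.376 mV.
Position in LSBs: (2.450141 − (-0.21)) × 2048/11.01 = 494.8201; rounding gives k = 495.
Reconstructed level: -0.21 + 495 × 11.01/2048 V = 2.451108398 V.
Error = V_in − V_code = 2.450141 − (2.451108398) = −0.967 mV.

−0.967 mV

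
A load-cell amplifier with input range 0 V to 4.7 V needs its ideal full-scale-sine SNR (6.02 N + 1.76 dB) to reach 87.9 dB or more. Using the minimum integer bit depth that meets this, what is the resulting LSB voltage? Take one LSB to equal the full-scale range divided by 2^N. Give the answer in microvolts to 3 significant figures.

143 µV

V_FS = 4.7 V.
6.02 N + 1.76 ≥ 87.9 gives N ≥ 14.309, so the minimum integer is 15.
LSB = 4.7 V / 2^15 = 143 µV.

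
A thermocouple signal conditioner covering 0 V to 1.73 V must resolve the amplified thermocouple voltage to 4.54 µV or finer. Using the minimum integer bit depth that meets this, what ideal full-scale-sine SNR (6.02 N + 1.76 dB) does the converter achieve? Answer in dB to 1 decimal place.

116.1 dB

Span = 1.73 V.
Required number of levels: 1.73/4.54 µV = 381060; smallest N with 2^N ≥ that is 19.
6.02(19) + 1.76 = 116.14 dB.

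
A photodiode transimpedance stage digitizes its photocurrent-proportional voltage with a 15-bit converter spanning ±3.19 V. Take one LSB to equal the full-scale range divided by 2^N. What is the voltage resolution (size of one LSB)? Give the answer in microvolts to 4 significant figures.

194.7 µV

Span: 3.19 V − (-3.19 V) = 6.38 V.
2^15 = 32768 levels.
LSB = 6.38 V ÷ 2^15 = 6.38/32768 V = 194.7 µV.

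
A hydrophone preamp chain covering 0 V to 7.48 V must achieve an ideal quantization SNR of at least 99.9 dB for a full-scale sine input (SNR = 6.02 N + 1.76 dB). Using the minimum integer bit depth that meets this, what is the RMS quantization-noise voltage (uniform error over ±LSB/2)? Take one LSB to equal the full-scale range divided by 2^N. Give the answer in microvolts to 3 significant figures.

Full-scale range = 7.48 V.
6.02 N + 1.76 ≥ 99.9 gives N ≥ 16.302, so the minimum integer is 17.
LSB = 7.48 V / 2^17 = 57.068 µV.
V_rms = LSB/√12 = 16.5 µV.

16.5 µV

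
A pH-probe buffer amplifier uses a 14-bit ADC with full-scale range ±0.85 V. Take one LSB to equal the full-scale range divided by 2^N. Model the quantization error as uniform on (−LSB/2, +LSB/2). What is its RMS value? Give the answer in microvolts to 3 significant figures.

Full-scale range = 0.85 V − (-0.85 V) = 1.7 V.
Step size = 1.7/16384 V = 103.76 µV.
For a uniform distribution on [−LSB/2, +LSB/2], V_rms = LSB/√12 = 103.76 µV/3.4641 = 30.0 µV.

30.0 µV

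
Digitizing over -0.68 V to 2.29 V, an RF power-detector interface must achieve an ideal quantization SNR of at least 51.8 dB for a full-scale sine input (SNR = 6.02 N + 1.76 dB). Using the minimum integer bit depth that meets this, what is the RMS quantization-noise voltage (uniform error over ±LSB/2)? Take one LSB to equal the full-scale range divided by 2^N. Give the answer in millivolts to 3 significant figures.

1.67 mV

Range = 2.29 − (-0.68) = 2.97 V.
6.02 N + 1.76 ≥ 51.8 gives N ≥ 8.312, so the minimum integer is 9.
Step size = 2.97/512 V = 5.8008 mV.
RMS noise = LSB/√12 = 1.67 mV.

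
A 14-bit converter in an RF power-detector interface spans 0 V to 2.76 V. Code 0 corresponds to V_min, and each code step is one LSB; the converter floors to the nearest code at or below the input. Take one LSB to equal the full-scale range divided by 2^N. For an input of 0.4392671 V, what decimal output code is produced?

Range is 2.76 V. LSB = 2.76 V / 2^14 ≈ 168.5 µV.
(V_in − V_min) × 2^14/range = (0.4392671 − (0)) × 16384/2.76 = 2607.591.
Floor → code = 2607.

2607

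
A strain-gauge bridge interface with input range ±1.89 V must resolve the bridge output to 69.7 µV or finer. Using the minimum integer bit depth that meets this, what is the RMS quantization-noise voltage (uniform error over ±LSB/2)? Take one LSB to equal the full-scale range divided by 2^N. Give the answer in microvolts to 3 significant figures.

Full-scale range = 1.89 V − (-1.89 V) = 3.78 V.
Required number of levels: 3.78/69.7 µV = 54232; smallest N with 2^N ≥ that is 16.
One LSB is 3.78 V / 65536 = 57.678 µV.
RMS noise = LSB/√12 = 16.7 µV.

16.7 µV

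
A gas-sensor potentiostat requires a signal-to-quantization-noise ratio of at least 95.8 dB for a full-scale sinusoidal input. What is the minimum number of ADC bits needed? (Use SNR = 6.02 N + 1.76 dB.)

6.02 N + 1.76 ≥ 95.8 gives N ≥ 15.621, so the minimum integer is 16.

16 bits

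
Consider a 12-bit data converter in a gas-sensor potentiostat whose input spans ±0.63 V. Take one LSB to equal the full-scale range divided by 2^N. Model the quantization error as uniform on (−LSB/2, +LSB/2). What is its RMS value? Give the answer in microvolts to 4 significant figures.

88.80 µV

The full-scale span is 0.63 − (-0.63) = 1.26 V.
One LSB is 1.26 V / 4096 = 307.617 µV.
For a uniform distribution on [−LSB/2, +LSB/2], V_rms = LSB/√12 = 307.617 µV/3.4641 = 88.80 µV.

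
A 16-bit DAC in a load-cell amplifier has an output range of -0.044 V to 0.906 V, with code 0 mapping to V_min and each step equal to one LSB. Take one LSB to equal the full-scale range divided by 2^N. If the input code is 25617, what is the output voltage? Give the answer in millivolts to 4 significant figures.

327.3 mV

Span: 0.906 V − (-0.044 V) = 0.95 V. LSB = 0.95 V / 2^16.
V_out = V_min + code × LSB = -0.044 V + 25617 × 0.95 V / 65536
      = -0.044 V + 0.371340 V = 0.327340 V.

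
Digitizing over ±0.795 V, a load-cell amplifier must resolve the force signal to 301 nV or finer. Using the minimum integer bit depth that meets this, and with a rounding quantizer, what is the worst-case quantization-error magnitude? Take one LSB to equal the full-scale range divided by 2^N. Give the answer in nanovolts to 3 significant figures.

The full-scale span is 0.795 − (-0.795) = 1.59 V.
Required number of levels: 1.59/301 nV = 5.2824e6; smallest N with 2^N ≥ that is 23.
Step size = 1.59/8388608 V = 189.54 nV.
|e|_max = LSB/2 = 94.8 nV.

94.8 nV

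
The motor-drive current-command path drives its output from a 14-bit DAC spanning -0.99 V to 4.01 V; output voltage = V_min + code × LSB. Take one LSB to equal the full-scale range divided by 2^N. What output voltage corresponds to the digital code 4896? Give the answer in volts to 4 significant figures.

0.5041 V

Range = 4.01 − (-0.99) = 5 V. LSB = 5 V / 2^14.
V_out = -0.99 + 4896 × (5/16384) V
      = -0.99 V + 1.49414 V = 0.504141 V.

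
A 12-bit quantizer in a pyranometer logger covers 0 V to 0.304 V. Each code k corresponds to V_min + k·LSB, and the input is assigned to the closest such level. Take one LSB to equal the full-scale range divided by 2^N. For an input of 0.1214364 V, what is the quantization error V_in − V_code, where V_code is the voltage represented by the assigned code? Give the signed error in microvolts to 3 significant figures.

Range is 0.304 V. LSB = 0.304 V / 2^12 ≈ 74.22 µV.
Position in LSBs: (0.1214364 − (0)) × 4096/0.304 = 1636.1957; rounding gives k = 1636.
Reconstructed level: 0 + 1636 × 0.304/4096 V = 0.1214218750 V.
Error = V_in − V_code = 0.1214364 − (0.1214218750) = +14.5 µV.

+14.5 µV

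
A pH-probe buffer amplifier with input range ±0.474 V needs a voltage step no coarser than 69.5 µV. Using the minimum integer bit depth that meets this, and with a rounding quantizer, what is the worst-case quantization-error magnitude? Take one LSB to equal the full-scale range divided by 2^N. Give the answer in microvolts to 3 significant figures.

The full-scale span is 0.474 − (-0.474) = 0.948 V.
Required number of levels: 0.948/69.5 µV = 13640; smallest N with 2^N ≥ that is 14.
Step size = 0.948/16384 V = 57.861 µV.
Half an LSB is 28.9 µV.

28.9 µV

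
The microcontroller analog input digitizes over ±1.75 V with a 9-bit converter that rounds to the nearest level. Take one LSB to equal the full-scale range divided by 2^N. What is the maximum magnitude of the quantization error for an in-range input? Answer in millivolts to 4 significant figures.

3.418 mV

Span: 1.75 V − (-1.75 V) = 3.5 V.
LSB = 3.5 V / 2^9 = 6.83594 mV.
Worst-case error for round-to-nearest is half an LSB: 3.418 mV.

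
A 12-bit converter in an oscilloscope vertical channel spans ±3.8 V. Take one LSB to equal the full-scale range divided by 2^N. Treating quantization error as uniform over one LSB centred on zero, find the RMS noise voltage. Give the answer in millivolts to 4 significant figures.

Range = 3.8 − (-3.8) = 7.6 V.
One LSB is 7.6 V / 4096 = 1.85547 mV.
σ_q = LSB/√12 = 1.85547 mV/3.4641 = 0.5356 mV.

0.5356 mV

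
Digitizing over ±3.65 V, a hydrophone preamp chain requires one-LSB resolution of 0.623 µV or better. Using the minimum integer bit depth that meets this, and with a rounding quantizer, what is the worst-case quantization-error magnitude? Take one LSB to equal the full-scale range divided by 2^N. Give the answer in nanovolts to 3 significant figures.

218 nV

Range = 3.65 − (-3.65) = 7.3 V.
Required number of levels: 7.3/0.623 µV = 1.1717e7; smallest N with 2^N ≥ that is 24.
Step size = 7.3/16777216 V = 435.11 nV.
Max error for round-to-nearest is LSB/2 = 218 nV.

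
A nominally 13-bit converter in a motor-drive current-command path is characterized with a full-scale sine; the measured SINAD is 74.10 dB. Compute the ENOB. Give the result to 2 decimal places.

12.02 bits

(74.10 − 1.76) / 6.02 = 72.34/6.02 = 12.0166 effective bits.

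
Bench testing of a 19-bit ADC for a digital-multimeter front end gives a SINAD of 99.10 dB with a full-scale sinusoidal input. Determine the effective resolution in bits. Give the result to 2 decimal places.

ENOB = (SINAD − 1.76) / 6.02 = (99.10 − 1.76) / 6.02 = 97.34 / 6.02 = 16.1694.

16.17 bits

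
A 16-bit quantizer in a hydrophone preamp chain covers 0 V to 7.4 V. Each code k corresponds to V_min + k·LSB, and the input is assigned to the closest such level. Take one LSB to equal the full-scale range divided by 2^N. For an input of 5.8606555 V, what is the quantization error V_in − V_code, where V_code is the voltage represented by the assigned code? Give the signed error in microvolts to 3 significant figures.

+26.2 µV

V_FS = 7.4 V. LSB = 7.4 V / 2^16 ≈ 112.9 µV.
(5.8606555 − (0)) / LSB = 5.8606555 × 65536/7.4 = 51903.2323. Nearest integer: k = 51903.
V_code = V_min + k × range/2^16 = 0 + 51903 × 7.4/65536 = 5.8606292725 V.
V_in − V_code = 5.8606555 − (5.8606292725) = +26.2 µV.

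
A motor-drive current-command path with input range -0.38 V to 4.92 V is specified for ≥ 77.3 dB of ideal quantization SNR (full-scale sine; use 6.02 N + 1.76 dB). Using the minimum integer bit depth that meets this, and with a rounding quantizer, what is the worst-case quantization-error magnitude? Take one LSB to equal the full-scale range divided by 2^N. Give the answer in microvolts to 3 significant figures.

323 µV

Span: 4.92 V − (-0.38 V) = 5.3 V.
6.02 N + 1.76 ≥ 77.3 gives N ≥ 12.548, so the minimum integer is 13.
LSB = 5.3 V / 2^13 = 0.64697 mV.
Half an LSB is 323 µV.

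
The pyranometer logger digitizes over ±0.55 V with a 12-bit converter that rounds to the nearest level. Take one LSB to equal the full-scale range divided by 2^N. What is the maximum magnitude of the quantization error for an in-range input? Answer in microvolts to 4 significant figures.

134.3 µV

Span: 0.55 V − (-0.55 V) = 1.1 V.
Step size = 1.1/4096 V = 268.555 µV.
Worst-case error for round-to-nearest is half an LSB: 134.3 µV.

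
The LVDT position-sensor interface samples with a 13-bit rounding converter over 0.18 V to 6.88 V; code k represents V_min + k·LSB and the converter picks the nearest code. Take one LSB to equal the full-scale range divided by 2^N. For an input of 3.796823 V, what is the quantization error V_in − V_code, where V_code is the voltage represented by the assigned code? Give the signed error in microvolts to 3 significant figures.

Span: 6.88 V − (0.18 V) = 6.7 V. LSB = 6.7 V / 2^13 ≈ 0.8179 mV.
(3.796823 − (0.18)) / LSB = 3.616823 × 8192/6.7 = 4422.2409. Nearest integer: k = 4422.
V_code = 0.18 + (4422/8192) × 6.7 = 3.796625977 V.
Error = V_in − V_code = 3.796823 − (3.796625977) = +197 µV.

+197 µV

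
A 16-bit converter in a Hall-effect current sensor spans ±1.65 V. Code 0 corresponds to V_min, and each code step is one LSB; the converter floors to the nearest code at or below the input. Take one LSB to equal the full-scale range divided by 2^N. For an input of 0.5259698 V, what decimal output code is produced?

43213

The full-scale span is 1.65 − (-1.65) = 3.3 V. LSB = 3.3 V / 2^16 ≈ 50.35 µV.
(V_in − V_min) × 2^16/range = (0.5259698 − (-1.65)) × 65536/3.3 = 43213.441.
Floor → code = 43213.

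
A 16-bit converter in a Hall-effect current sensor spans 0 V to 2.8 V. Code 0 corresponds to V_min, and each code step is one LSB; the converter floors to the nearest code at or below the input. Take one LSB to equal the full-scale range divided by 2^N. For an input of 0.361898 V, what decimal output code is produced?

8470

Full-scale range = 2.8 V. LSB = 2.8 V / 2^16 ≈ 42.72 µV.
V_in − V_min = 0.361898 − (0) = 0.361898 V.
Divide by LSB: 0.361898 × 65536/2.8 = 8470.4812.
Truncating gives code 8470.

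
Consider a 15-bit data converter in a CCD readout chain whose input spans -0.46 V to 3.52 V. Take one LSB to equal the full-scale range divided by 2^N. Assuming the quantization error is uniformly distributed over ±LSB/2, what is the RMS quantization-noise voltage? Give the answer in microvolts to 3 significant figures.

35.1 µV

Full-scale range = 3.52 V − (-0.46 V) = 3.98 V.
One LSB is 3.98 V / 32768 = 121.46 µV.
σ_q = LSB/√12 = 121.46 µV/3.4641 = 35.1 µV.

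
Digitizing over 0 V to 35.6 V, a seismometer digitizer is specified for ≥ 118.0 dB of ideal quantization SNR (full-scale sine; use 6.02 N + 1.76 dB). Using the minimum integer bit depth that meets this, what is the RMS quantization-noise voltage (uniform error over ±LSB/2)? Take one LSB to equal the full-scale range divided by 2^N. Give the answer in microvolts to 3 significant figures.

V_FS = 35.6 V.
N ≥ (118.0 − 1.76)/6.02 = 19.309 → N_min = 20.
LSB = 35.6 V ÷ 2^20 = 35.6/1048576 V = 33.951 µV.
RMS noise = LSB/√12 = 9.80 µV.

9.80 µV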